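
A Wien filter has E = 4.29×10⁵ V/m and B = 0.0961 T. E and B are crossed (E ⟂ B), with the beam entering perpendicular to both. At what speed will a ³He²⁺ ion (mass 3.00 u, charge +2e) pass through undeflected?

For undeflected motion the electric and magnetic forces balance: qE = qvB.
v = E/B = 4.29×10⁵/0.0961 = 4.46×10⁶ m/s.

v = 4.46×10⁶ m/s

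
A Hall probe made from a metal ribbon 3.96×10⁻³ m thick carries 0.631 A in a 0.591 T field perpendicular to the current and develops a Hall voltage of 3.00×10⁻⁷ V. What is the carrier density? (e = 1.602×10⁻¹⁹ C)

From V_H = IB/(n e t), n = IB/(V_H e t).
n = (0.631)(0.591)/((3.00×10⁻⁷)(1.602×10⁻¹⁹)(3.96×10⁻³)) ≈ 1.96×10²⁷ m⁻³.

n ≈ 1.96×10²⁷ m⁻³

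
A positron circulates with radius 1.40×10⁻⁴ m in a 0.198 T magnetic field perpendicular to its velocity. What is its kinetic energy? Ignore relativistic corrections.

KE ≈ 1.08×10⁻¹⁷ J

v = |q|Br/m, then KE = ½mv² = (qBr)²/(2m).
v = (1.602×10⁻¹⁹)(0.198)(1.40×10⁻⁴)/9.109×10⁻³¹ ≈ 4.875×10⁶ m/s.
KE = ½(9.109×10⁻³¹)(4.875×10⁶)² ≈ 1.08×10⁻¹⁷ J.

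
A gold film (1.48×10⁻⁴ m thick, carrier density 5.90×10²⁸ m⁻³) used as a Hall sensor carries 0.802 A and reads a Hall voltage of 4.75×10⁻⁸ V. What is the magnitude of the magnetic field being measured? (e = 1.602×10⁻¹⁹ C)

B ≈ 0.0829 T

From V_H = IB/(n e t), B = V_H n e t / I.
B = (4.75×10⁻⁸)(5.90×10²⁸)(1.602×10⁻¹⁹)(1.48×10⁻⁴)/0.802 ≈ 0.0829 T.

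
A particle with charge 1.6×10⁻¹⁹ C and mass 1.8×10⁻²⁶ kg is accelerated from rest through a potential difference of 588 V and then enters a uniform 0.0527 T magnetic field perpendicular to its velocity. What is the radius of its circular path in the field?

r ≈ 0.218 m

Acceleration: |q|V = ½mv² ⇒ v = √(2|q|V/m) = √(2·1.6×10⁻¹⁹·588/1.8×10⁻²⁶) ≈ 1.022×10⁵ m/s.
In the field: r = mv/(|q|B) = (1.8×10⁻²⁶)(1.022×10⁵)/((1.6×10⁻¹⁹)(0.0527)) ≈ 0.218 m.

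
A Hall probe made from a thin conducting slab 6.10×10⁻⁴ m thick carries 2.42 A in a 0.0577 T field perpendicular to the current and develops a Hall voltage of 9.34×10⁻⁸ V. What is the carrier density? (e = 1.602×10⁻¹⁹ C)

From V_H = IB/(n e t), n = IB/(V_H e t).
n = (2.42)(0.0577)/((9.34×10⁻⁸)(1.602×10⁻¹⁹)(6.10×10⁻⁴)) ≈ 1.53×10²⁸ m⁻³.

n ≈ 1.53×10²⁸ m⁻³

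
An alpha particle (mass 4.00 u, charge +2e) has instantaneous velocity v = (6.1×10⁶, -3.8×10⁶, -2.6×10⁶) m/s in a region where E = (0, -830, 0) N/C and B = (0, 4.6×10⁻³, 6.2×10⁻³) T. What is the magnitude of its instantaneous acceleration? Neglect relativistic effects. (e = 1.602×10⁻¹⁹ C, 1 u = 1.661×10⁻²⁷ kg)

|a| ≈ 2.37×10¹² m/s²

v×B = (-1.16×10⁴, -3.78×10⁴, 2.81×10⁴) N/C.
E + v×B = (-1.16×10⁴, -3.86×10⁴, 2.81×10⁴) N/C.
F = q(E + v×B) = (3.204×10⁻¹⁹ C)·(-1.16×10⁴, -3.86×10⁴, 2.81×10⁴) = (-3.72×10⁻¹⁵, -1.24×10⁻¹⁴, 8.99×10⁻¹⁵) N.
|a| = |F|/m = 1.575×10⁻¹⁴/6.644×10⁻²⁷ ≈ 2.37×10¹² m/s².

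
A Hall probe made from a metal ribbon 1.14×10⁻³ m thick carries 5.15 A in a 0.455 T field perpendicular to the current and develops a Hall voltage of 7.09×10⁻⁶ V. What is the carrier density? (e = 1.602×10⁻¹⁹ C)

n ≈ 1.81×10²⁷ m⁻³

From V_H = IB/(n e t), n = IB/(V_H e t).
n = (5.15)(0.455)/((7.09×10⁻⁶)(1.602×10⁻¹⁹)(1.14×10⁻³)) ≈ 1.81×10²⁷ m⁻³.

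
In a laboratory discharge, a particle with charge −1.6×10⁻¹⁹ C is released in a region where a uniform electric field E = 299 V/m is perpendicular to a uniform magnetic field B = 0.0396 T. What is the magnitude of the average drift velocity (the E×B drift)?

v_d ≈ 7550 m/s

In crossed fields the guiding centre drifts at v_d = |E×B|/B² = E/B, independent of charge and mass.
v_d = 299/0.0396 = 7550 m/s.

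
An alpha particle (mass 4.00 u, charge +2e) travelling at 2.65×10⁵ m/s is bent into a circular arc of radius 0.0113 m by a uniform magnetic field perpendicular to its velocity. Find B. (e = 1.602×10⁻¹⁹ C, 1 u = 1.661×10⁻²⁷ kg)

B ≈ 0.486 T

From |q|vB = mv²/r, B = mv/(|q|r).
B = (6.644×10⁻²⁷)(2.65×10⁵)/((3.204×10⁻¹⁹)(0.0113)) ≈ 0.486 T.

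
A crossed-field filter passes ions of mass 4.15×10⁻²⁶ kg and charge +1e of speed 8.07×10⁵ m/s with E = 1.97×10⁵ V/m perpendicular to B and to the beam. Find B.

B = 0.244 T

Balance of forces in the selector: qE = qvB ⇒ B = E/v.
B = 1.97×10⁵/8.07×10⁵ = 0.244 T.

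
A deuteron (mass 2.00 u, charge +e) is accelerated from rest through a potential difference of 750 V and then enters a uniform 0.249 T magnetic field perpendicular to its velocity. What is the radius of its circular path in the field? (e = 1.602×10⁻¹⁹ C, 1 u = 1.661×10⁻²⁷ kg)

Acceleration: |q|V = ½mv² ⇒ v = √(2|q|V/m) = √(2·1.602×10⁻¹⁹·750/3.322×10⁻²⁷) ≈ 2.690×10⁵ m/s.
In the field: r = mv/(|q|B) = (3.322×10⁻²⁷)(2.690×10⁵)/((1.602×10⁻¹⁹)(0.249)) ≈ 0.0224 m.

r ≈ 0.0224 m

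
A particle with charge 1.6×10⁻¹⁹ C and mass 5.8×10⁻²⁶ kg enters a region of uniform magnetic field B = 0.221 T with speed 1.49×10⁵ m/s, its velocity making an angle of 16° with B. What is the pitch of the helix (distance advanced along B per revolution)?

v∥ = v cosθ = 1.49×10⁵·cos16° ≈ 1.432×10⁵ m/s.
T = 2πm/(|q|B) = 2π(5.8×10⁻²⁶)/((1.6×10⁻¹⁹)(0.221)) ≈ 1.031×10⁻⁵ s.
pitch = v∥ T = (1.432×10⁵)(1.031×10⁻⁵) ≈ 1.48 m.

p ≈ 1.48 m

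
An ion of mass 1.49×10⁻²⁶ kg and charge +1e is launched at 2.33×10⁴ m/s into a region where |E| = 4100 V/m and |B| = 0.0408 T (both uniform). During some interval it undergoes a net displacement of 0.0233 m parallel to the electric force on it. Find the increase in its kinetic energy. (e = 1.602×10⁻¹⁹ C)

ΔKE ≈ 1.53×10⁻¹⁷ J

The magnetic force is always ⟂ v and does no work; only the electric force changes KE.
ΔKE = F_E · d = |q|E d = (1.602×10⁻¹⁹)(4100)(0.0233) ≈ 1.53×10⁻¹⁷ J.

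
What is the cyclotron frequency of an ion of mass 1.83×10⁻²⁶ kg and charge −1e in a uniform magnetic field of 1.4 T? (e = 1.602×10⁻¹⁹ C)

f ≈ 2.0×10⁶ Hz

f = |q|B/(2πm).
f = (1.602×10⁻¹⁹)(1.4)/(2π·1.83×10⁻²⁶) ≈ 2.0×10⁶ Hz.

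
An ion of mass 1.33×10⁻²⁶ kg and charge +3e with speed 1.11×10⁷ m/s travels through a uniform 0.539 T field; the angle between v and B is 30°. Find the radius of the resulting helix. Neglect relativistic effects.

r ≈ 0.285 m

v⊥ = v sinθ = 1.11×10⁷·sin30° ≈ 5.550×10⁶ m/s.
r = m v⊥/(|q|B) = (1.33×10⁻²⁶)(5.550×10⁶)/((4.806×10⁻¹⁹)(0.539)) ≈ 0.285 m.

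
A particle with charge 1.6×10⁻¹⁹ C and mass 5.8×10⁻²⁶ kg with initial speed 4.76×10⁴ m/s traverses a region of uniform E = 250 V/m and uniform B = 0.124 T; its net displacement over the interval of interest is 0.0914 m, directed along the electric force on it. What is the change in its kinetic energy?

The magnetic force is always ⟂ v and does no work; only the electric force changes KE.
ΔKE = F_E · d = |q|E d = (1.6×10⁻¹⁹)(250)(0.0914) ≈ 3.66×10⁻¹⁸ J.

ΔKE ≈ 3.66×10⁻¹⁸ J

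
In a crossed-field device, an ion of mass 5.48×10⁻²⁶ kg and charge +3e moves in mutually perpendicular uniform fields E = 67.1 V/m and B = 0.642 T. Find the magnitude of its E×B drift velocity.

In crossed fields the guiding centre drifts at v_d = |E×B|/B² = E/B, independent of charge and mass.
v_d = 67.1/0.642 = 105 m/s.

v_d ≈ 105 m/s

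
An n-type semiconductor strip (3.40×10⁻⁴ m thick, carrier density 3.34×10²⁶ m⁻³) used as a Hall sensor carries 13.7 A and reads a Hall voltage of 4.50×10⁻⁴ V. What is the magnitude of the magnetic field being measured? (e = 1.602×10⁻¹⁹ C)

From V_H = IB/(n e t), B = V_H n e t / I.
B = (4.50×10⁻⁴)(3.34×10²⁶)(1.602×10⁻¹⁹)(3.40×10⁻⁴)/13.7 ≈ 0.598 T.

B ≈ 0.598 T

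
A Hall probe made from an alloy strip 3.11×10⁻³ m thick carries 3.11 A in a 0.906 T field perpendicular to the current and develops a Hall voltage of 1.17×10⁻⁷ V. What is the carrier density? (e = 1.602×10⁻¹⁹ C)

n ≈ 4.83×10²⁸ m⁻³

From V_H = IB/(n e t), n = IB/(V_H e t).
n = (3.11)(0.906)/((1.17×10⁻⁷)(1.602×10⁻¹⁹)(3.11×10⁻³)) ≈ 4.83×10²⁸ m⁻³.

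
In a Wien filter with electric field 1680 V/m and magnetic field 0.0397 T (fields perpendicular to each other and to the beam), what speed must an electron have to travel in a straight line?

v = 4.23×10⁴ m/s

Zero net Lorentz force requires |qE| = |q v×B|, i.e. E = vB.
v = E/B = 1680/0.0397 = 4.23×10⁴ m/s.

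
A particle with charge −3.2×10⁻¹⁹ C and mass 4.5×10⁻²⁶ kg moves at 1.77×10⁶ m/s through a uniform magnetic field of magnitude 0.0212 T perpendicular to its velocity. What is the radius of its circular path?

r ≈ 11.7 m

The magnetic force provides the centripetal force: |q|vB = mv²/r.
r = mv/(|q|B) = (4.5×10⁻²⁶)(1.77×10⁶)/((3.2×10⁻¹⁹)(0.0212)) ≈ 11.7 m.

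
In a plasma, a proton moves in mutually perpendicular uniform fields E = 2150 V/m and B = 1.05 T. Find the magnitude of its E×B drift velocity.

The E×B drift speed is v_d = E/B.
v_d = 2150/1.05 = 2050 m/s.

v_d ≈ 2050 m/s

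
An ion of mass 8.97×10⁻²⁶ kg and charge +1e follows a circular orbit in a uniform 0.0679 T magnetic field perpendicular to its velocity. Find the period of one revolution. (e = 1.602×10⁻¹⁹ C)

The cyclotron period depends only on m, q, B: T = 2πm/(|q|B).
T = 2π(8.97×10⁻²⁶)/((1.602×10⁻¹⁹)(0.0679)) ≈ 5.18×10⁻⁵ s.

T ≈ 5.18×10⁻⁵ s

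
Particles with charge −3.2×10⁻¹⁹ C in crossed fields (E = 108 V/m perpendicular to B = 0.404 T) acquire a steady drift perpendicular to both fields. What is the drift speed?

v_d ≈ 267 m/s

In crossed fields the guiding centre drifts at v_d = |E×B|/B² = E/B, independent of charge and mass.
v_d = 108/0.404 = 267 m/s.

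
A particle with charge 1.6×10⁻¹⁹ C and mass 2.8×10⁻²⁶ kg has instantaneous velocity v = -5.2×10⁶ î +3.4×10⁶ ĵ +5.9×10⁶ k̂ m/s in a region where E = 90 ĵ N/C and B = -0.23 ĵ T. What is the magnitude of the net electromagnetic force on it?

|F| ≈ 2.89×10⁻¹³ N

v×B = (1.36×10⁶, 0, 1.20×10⁶) N/C.
E + v×B = (1.36×10⁶, 90.0, 1.20×10⁶) N/C.
F = q(E + v×B) = (1.6×10⁻¹⁹ C)·(1.36×10⁶, 90.0, 1.20×10⁶) = (2.17×10⁻¹³, 1.44×10⁻¹⁷, 1.91×10⁻¹³) N.
|F| = 2.89×10⁻¹³ N.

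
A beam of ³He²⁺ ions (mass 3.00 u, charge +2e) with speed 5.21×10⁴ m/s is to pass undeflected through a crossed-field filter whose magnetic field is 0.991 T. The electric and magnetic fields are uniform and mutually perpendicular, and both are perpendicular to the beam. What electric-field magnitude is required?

For straight-line motion qE = qvB, so E = vB.
E = 5.21×10⁴ × 0.991 = 5.16×10⁴ V/m.

E = 5.16×10⁴ V/m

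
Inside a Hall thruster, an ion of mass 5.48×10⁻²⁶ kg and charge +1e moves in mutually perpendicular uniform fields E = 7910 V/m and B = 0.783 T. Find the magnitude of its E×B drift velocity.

v_d ≈ 1.01×10⁴ m/s

The steady drift has the magnetic force balancing the electric force, so v_d = E/B.
v_d = 7910/0.783 = 1.01×10⁴ m/s.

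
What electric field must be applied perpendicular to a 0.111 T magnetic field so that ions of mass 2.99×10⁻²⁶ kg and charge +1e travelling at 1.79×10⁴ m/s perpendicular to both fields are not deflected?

For straight-line motion qE = qvB, so E = vB.
E = 1.79×10⁴ × 0.111 = 1990 V/m.

E = 1990 V/m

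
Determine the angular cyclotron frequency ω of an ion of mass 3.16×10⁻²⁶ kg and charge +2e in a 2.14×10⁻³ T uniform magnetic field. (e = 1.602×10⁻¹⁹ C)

ω = |q|B/m.
ω = (3.204×10⁻¹⁹)(2.14×10⁻³)/3.16×10⁻²⁶ ≈ 2.17×10⁴ rad/s.

ω ≈ 2.17×10⁴ rad/s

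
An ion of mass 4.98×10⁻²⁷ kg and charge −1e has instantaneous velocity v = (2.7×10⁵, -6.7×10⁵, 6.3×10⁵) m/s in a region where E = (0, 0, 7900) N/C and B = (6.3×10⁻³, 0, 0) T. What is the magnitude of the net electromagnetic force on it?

v×B = (0, 3970, 4220) N/C.
E + v×B = (0, 3970, 1.21×10⁴) N/C.
F = q(E + v×B) = (−1.602×10⁻¹⁹ C)·(0, 3970, 1.21×10⁴) = (0, -6.36×10⁻¹⁶, -1.94×10⁻¹⁵) N.
|F| = 2.04×10⁻¹⁵ N.

|F| ≈ 2.04×10⁻¹⁵ N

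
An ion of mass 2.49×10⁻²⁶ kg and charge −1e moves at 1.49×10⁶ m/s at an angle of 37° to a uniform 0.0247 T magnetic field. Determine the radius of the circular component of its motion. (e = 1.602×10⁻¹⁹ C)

v⊥ = v sinθ = 1.49×10⁶·sin37° ≈ 8.967×10⁵ m/s.
r = m v⊥/(|q|B) = (2.49×10⁻²⁶)(8.967×10⁵)/((1.602×10⁻¹⁹)(0.0247)) ≈ 5.64 m.

r ≈ 5.64 m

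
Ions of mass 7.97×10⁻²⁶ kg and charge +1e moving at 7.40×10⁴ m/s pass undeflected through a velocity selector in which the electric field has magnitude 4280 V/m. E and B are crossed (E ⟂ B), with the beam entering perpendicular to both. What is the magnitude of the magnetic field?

B = 0.0578 T

Balance of forces in the selector: qE = qvB ⇒ B = E/v.
B = 4280/7.40×10⁴ = 0.0578 T.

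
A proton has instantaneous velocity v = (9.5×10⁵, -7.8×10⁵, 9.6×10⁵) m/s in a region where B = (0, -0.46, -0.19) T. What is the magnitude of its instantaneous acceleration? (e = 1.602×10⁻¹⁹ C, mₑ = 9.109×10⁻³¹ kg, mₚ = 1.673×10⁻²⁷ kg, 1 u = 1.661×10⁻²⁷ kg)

|a| ≈ 7.24×10¹³ m/s²

v×B = (5.90×10⁵, 1.80×10⁵, -4.37×10⁵) N/C.
F = q v×B = (1.602×10⁻¹⁹ C)·(5.90×10⁵, 1.80×10⁵, -4.37×10⁵) = (9.45×10⁻¹⁴, 2.89×10⁻¹⁴, -7.00×10⁻¹⁴) N.
|a| = |F|/m = 1.211×10⁻¹³/1.673×10⁻²⁷ ≈ 7.24×10¹³ m/s².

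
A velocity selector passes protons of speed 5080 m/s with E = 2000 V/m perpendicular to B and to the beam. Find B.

B = 0.394 T

Balance of forces in the selector: qE = qvB ⇒ B = E/v.
B = 2000/5080 = 0.394 T.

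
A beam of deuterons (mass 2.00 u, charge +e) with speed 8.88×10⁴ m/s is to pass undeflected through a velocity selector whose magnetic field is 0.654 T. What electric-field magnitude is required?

E = 5.81×10⁴ V/m

For straight-line motion qE = qvB, so E = vB.
E = 8.88×10⁴ × 0.654 = 5.81×10⁴ V/m.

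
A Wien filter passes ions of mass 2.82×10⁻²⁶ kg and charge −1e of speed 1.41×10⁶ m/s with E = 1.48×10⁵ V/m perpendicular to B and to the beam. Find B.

Balance of forces in the selector: qE = qvB ⇒ B = E/v.
B = 1.48×10⁵/1.41×10⁶ = 0.105 T.

B = 0.105 T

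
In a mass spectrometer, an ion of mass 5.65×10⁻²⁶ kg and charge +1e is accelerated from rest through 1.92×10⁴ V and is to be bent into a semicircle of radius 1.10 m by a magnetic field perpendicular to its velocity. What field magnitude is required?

B ≈ 0.106 T

v = √(2|q|V/m) = √(2·1.602×10⁻¹⁹·1.92×10⁴/5.65×10⁻²⁶) ≈ 3.300×10⁵ m/s.
B = mv/(|q|r) = (5.65×10⁻²⁶)(3.300×10⁵)/((1.602×10⁻¹⁹)(1.10)) ≈ 0.106 T.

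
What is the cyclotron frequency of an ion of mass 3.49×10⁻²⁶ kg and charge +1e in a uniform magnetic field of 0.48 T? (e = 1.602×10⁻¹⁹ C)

f = |q|B/(2πm).
f = (1.602×10⁻¹⁹)(0.48)/(2π·3.49×10⁻²⁶) ≈ 3.5×10⁵ Hz.

f ≈ 3.5×10⁵ Hz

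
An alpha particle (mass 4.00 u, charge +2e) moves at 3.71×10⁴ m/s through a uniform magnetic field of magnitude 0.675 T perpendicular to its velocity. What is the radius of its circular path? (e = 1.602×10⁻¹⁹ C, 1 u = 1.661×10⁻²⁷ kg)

The magnetic force provides the centripetal force: |q|vB = mv²/r.
r = mv/(|q|B) = (6.644×10⁻²⁷)(3.71×10⁴)/((3.204×10⁻¹⁹)(0.675)) ≈ 1.14×10⁻³ m.

r ≈ 1.14×10⁻³ m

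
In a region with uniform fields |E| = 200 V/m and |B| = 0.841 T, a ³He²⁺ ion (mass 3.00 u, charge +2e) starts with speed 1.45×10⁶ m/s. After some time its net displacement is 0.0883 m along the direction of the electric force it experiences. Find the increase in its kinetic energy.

ΔKE ≈ 5.66×10⁻¹⁸ J

The magnetic force is always ⟂ v and does no work; only the electric force changes KE.
ΔKE = F_E · d = |q|E d = (3.204×10⁻¹⁹)(200)(0.0883) ≈ 5.66×10⁻¹⁸ J.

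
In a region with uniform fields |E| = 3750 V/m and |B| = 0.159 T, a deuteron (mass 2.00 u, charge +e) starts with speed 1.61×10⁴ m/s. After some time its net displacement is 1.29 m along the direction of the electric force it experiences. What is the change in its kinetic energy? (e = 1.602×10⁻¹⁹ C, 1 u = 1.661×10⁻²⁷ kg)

The magnetic force is always ⟂ v and does no work; only the electric force changes KE.
ΔKE = F_E · d = |q|E d = (1.602×10⁻¹⁹)(3750)(1.29) ≈ 7.75×10⁻¹⁶ J.

ΔKE ≈ 7.75×10⁻¹⁶ J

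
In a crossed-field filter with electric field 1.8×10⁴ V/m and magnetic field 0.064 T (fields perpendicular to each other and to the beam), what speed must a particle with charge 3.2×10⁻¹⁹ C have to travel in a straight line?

For undeflected motion the electric and magnetic forces balance: qE = qvB.
v = E/B = 1.8×10⁴/0.064 = 2.8×10⁵ m/s.
The result is independent of the particle's charge and mass.

v = 2.8×10⁵ m/s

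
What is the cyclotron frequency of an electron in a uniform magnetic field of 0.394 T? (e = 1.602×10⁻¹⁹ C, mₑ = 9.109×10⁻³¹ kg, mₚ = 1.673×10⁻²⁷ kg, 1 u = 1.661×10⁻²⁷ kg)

f = |q|B/(2πm).
f = (1.602×10⁻¹⁹)(0.394)/(2π·9.109×10⁻³¹) ≈ 1.10×10¹⁰ Hz.

f ≈ 1.10×10¹⁰ Hz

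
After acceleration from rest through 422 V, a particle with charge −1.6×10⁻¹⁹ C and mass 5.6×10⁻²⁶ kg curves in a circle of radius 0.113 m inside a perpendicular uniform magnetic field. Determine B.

B ≈ 0.152 T

v = √(2|q|V/m) = √(2·1.6×10⁻¹⁹·422/5.6×10⁻²⁶) ≈ 4.911×10⁴ m/s.
B = mv/(|q|r) = (5.6×10⁻²⁶)(4.911×10⁴)/((1.6×10⁻¹⁹)(0.113)) ≈ 0.152 T.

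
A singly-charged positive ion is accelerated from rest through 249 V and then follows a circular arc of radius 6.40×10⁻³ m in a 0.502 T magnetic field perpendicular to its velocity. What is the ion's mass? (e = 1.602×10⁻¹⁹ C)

Combine |q|V = ½mv² and r = mv/(|q|B): eliminate v to get m = qB²r²/(2V).
m = (1.602×10⁻¹⁹)(0.502)²(6.40×10⁻³)²/(2·249) ≈ 3.32×10⁻²⁷ kg.

m ≈ 3.32×10⁻²⁷ kg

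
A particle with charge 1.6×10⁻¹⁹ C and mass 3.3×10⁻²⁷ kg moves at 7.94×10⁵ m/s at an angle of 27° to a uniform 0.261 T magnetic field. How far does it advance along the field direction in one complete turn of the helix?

p ≈ 0.351 m

v∥ = v cosθ = 7.94×10⁵·cos27° ≈ 7.075×10⁵ m/s.
T = 2πm/(|q|B) = 2π(3.3×10⁻²⁷)/((1.6×10⁻¹⁹)(0.261)) ≈ 4.965×10⁻⁷ s.
pitch = v∥ T = (7.075×10⁵)(4.965×10⁻⁷) ≈ 0.351 m.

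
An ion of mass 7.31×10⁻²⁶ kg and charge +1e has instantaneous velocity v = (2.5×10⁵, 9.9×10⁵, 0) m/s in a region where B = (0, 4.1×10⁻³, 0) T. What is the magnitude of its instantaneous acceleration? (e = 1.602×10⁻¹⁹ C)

|a| ≈ 2.25×10⁹ m/s²

v×B = (0, 0, 1020) N/C.
F = q v×B = (1.602×10⁻¹⁹ C)·(0, 0, 1020) = (0, 0, 1.64×10⁻¹⁶) N.
|a| = |F|/m = 1.642×10⁻¹⁶/7.31×10⁻²⁶ ≈ 2.25×10⁹ m/s².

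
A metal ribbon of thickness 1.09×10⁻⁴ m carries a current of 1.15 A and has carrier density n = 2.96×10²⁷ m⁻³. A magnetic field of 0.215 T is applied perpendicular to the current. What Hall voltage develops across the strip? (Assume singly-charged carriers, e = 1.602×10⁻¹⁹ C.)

V_H ≈ 4.78×10⁻⁶ V

V_H = IB/(n e t).
V_H = (1.15)(0.215)/((2.96×10²⁷)(1.602×10⁻¹⁹)(1.09×10⁻⁴)) ≈ 4.78×10⁻⁶ V.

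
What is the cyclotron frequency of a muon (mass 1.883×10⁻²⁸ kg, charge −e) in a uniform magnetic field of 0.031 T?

f = |q|B/(2πm).
f = (1.602×10⁻¹⁹)(0.031)/(2π·1.883×10⁻²⁸) ≈ 4.2×10⁶ Hz.

f ≈ 4.2×10⁶ Hz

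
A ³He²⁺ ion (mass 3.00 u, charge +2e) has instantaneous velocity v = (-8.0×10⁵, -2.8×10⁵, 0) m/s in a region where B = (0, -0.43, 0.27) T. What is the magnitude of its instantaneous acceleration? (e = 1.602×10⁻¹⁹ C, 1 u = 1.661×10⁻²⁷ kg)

|a| ≈ 2.66×10¹³ m/s²

v×B = (-7.56×10⁴, 2.16×10⁵, 3.44×10⁵) N/C.
F = q v×B = (3.204×10⁻¹⁹ C)·(-7.56×10⁴, 2.16×10⁵, 3.44×10⁵) = (-2.42×10⁻¹⁴, 6.92×10⁻¹⁴, 1.10×10⁻¹³) N.
|a| = |F|/m = 1.324×10⁻¹³/4.983×10⁻²⁷ ≈ 2.66×10¹³ m/s².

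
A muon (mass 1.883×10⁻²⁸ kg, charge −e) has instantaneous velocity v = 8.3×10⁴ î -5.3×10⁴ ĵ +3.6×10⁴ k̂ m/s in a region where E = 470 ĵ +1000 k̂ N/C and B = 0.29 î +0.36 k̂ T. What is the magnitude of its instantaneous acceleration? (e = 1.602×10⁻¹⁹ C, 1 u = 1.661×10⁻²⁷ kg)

|a| ≈ 2.68×10¹³ m/s²

v×B = (-1.91×10⁴, -1.94×10⁴, 1.54×10⁴) N/C.
E + v×B = (-1.91×10⁴, -1.90×10⁴, 1.64×10⁴) N/C.
F = q(E + v×B) = (−1.602×10⁻¹⁹ C)·(-1.91×10⁴, -1.90×10⁴, 1.64×10⁴) = (3.06×10⁻¹⁵, 3.04×10⁻¹⁵, -2.62×10⁻¹⁵) N.
|a| = |F|/m = 5.045×10⁻¹⁵/1.883×10⁻²⁸ ≈ 2.68×10¹³ m/s².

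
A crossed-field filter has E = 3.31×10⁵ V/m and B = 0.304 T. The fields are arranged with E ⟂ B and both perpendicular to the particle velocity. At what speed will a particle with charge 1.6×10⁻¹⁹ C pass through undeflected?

Zero net Lorentz force requires |qE| = |q v×B|, i.e. E = vB.
v = E/B = 3.31×10⁵/0.304 = 1.09×10⁶ m/s.

v = 1.09×10⁶ m/s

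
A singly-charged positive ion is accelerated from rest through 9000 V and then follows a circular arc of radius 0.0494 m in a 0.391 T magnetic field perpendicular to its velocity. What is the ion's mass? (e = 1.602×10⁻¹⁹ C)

m ≈ 3.32×10⁻²⁷ kg

Combine |q|V = ½mv² and r = mv/(|q|B): eliminate v to get m = qB²r²/(2V).
m = (1.602×10⁻¹⁹)(0.391)²(0.0494)²/(2·9000) ≈ 3.32×10⁻²⁷ kg.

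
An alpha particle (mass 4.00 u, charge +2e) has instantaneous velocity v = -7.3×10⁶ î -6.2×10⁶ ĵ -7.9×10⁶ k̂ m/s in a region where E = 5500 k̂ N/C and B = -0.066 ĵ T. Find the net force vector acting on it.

F ≈ (-1.67×10⁻¹³, 0, 1.56×10⁻¹³) N

v×B = (-5.21×10⁵, 0, 4.82×10⁵) N/C.
E + v×B = (-5.21×10⁵, 0, 4.87×10⁵) N/C.
F = q(E + v×B) = (3.204×10⁻¹⁹ C)·(-5.21×10⁵, 0, 4.87×10⁵) = (-1.67×10⁻¹³, 0, 1.56×10⁻¹³) N.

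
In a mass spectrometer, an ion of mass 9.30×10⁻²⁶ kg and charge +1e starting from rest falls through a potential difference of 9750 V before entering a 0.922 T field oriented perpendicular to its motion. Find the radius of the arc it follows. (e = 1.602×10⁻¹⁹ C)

r ≈ 0.115 m

Acceleration: |q|V = ½mv² ⇒ v = √(2|q|V/m) = √(2·1.602×10⁻¹⁹·9750/9.30×10⁻²⁶) ≈ 1.833×10⁵ m/s.
In the field: r = mv/(|q|B) = (9.30×10⁻²⁶)(1.833×10⁵)/((1.602×10⁻¹⁹)(0.922)) ≈ 0.115 m.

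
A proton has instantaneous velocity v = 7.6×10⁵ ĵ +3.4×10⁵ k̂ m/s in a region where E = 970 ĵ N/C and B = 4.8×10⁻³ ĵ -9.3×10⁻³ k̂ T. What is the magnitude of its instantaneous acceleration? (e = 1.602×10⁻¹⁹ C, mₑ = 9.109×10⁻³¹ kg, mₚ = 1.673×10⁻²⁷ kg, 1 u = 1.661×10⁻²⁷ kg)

v×B = (-8700, 0, 0) N/C.
E + v×B = (-8700, 970, 0) N/C.
F = q(E + v×B) = (1.602×10⁻¹⁹ C)·(-8700, 970, 0) = (-1.39×10⁻¹⁵, 1.55×10⁻¹⁶, 0) N.
|a| = |F|/m = 1.402×10⁻¹⁵/1.673×10⁻²⁷ ≈ 8.38×10¹¹ m/s².

|a| ≈ 8.38×10¹¹ m/s²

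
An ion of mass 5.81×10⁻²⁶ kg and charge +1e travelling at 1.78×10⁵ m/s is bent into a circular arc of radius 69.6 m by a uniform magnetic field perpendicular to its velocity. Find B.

From |q|vB = mv²/r, B = mv/(|q|r).
B = (5.81×10⁻²⁶)(1.78×10⁵)/((1.602×10⁻¹⁹)(69.6)) ≈ 9.28×10⁻⁴ T.

B ≈ 9.28×10⁻⁴ T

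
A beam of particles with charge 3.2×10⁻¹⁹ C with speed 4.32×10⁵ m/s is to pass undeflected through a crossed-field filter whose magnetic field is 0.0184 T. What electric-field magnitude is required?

E = 7950 V/m

For straight-line motion qE = qvB, so E = vB.
E = 4.32×10⁵ × 0.0184 = 7950 V/m.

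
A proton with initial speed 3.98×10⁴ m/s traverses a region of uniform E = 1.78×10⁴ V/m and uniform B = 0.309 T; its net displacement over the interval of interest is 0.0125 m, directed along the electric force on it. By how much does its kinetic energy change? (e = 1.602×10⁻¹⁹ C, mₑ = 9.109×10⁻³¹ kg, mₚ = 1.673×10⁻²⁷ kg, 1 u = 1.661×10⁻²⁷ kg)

The magnetic force is always ⟂ v and does no work; only the electric force changes KE.
ΔKE = F_E · d = |q|E d = (1.602×10⁻¹⁹)(1.78×10⁴)(0.0125) ≈ 3.56×10⁻¹⁷ J.

ΔKE ≈ 3.56×10⁻¹⁷ J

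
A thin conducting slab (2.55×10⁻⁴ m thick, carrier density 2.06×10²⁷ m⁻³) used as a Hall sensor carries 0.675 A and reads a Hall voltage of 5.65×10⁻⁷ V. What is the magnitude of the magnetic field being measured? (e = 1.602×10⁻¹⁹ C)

B ≈ 0.0704 T

From V_H = IB/(n e t), B = V_H n e t / I.
B = (5.65×10⁻⁷)(2.06×10²⁷)(1.602×10⁻¹⁹)(2.55×10⁻⁴)/0.675 ≈ 0.0704 T.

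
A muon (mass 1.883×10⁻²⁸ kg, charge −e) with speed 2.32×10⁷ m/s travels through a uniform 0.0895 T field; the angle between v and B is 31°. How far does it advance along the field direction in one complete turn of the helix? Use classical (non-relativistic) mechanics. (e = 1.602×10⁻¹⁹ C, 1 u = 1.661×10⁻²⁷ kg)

v∥ = v cosθ = 2.32×10⁷·cos31° ≈ 1.989×10⁷ m/s.
T = 2πm/(|q|B) = 2π(1.883×10⁻²⁸)/((1.602×10⁻¹⁹)(0.0895)) ≈ 8.252×10⁻⁸ s.
pitch = v∥ T = (1.989×10⁷)(8.252×10⁻⁸) ≈ 1.64 m.

p ≈ 1.64 m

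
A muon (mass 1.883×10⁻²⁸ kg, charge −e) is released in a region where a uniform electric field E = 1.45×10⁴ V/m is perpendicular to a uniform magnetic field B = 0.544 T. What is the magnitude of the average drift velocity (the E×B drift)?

v_d ≈ 2.67×10⁴ m/s

The steady drift has the magnetic force balancing the electric force, so v_d = E/B.
v_d = 1.45×10⁴/0.544 = 2.67×10⁴ m/s.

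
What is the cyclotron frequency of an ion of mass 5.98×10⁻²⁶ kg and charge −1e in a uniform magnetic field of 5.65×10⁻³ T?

f ≈ 2410 Hz

f = |q|B/(2πm).
f = (1.602×10⁻¹⁹)(5.65×10⁻³)/(2π·5.98×10⁻²⁶) ≈ 2410 Hz.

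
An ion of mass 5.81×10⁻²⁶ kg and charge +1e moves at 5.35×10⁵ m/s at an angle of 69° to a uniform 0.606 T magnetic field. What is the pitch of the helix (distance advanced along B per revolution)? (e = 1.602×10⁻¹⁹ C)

p ≈ 0.721 m

v∥ = v cosθ = 5.35×10⁵·cos69° ≈ 1.917×10⁵ m/s.
T = 2πm/(|q|B) = 2π(5.81×10⁻²⁶)/((1.602×10⁻¹⁹)(0.606)) ≈ 3.760×10⁻⁶ s.
pitch = v∥ T = (1.917×10⁵)(3.760×10⁻⁶) ≈ 0.721 m.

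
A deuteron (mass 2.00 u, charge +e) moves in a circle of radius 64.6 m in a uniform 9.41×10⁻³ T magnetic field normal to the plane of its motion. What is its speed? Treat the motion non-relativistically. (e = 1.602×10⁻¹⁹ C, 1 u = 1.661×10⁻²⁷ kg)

v ≈ 2.93×10⁷ m/s

From |q|vB = mv²/r, v = |q|Br/m.
v = (1.602×10⁻¹⁹)(9.41×10⁻³)(64.6)/3.322×10⁻²⁷ ≈ 2.93×10⁷ m/s.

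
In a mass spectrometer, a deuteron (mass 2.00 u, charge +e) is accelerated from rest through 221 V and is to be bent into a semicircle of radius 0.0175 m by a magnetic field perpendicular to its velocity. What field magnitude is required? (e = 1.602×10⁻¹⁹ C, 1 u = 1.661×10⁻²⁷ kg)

B ≈ 0.173 T

v = √(2|q|V/m) = √(2·1.602×10⁻¹⁹·221/3.322×10⁻²⁷) ≈ 1.460×10⁵ m/s.
B = mv/(|q|r) = (3.322×10⁻²⁷)(1.460×10⁵)/((1.602×10⁻¹⁹)(0.0175)) ≈ 0.173 T.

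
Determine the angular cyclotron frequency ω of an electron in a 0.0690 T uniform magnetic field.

ω ≈ 1.21×10¹⁰ rad/s

ω = |q|B/m.
ω = (1.602×10⁻¹⁹)(0.0690)/9.109×10⁻³¹ ≈ 1.21×10¹⁰ rad/s.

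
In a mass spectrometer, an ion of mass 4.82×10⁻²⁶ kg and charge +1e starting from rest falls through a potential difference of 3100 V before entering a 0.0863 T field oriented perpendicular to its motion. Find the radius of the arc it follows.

Acceleration: |q|V = ½mv² ⇒ v = √(2|q|V/m) = √(2·1.602×10⁻¹⁹·3100/4.82×10⁻²⁶) ≈ 1.436×10⁵ m/s.
In the field: r = mv/(|q|B) = (4.82×10⁻²⁶)(1.436×10⁵)/((1.602×10⁻¹⁹)(0.0863)) ≈ 0.500 m.

r ≈ 0.500 m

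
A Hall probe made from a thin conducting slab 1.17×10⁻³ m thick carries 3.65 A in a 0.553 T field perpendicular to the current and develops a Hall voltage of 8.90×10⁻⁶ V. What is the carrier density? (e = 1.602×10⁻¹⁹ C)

From V_H = IB/(n e t), n = IB/(V_H e t).
n = (3.65)(0.553)/((8.90×10⁻⁶)(1.602×10⁻¹⁹)(1.17×10⁻³)) ≈ 1.21×10²⁷ m⁻³.

n ≈ 1.21×10²⁷ m⁻³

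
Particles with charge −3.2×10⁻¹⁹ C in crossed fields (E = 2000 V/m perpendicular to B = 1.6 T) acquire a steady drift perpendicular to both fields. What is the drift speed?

The E×B drift speed is v_d = E/B.
v_d = 2000/1.6 = 1200 m/s.

v_d ≈ 1200 m/s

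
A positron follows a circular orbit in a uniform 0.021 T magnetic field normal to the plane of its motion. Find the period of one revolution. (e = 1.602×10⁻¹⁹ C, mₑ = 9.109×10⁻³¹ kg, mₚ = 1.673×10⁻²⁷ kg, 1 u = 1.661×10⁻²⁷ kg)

The cyclotron period depends only on m, q, B: T = 2πm/(|q|B).
T = 2π(9.109×10⁻³¹)/((1.602×10⁻¹⁹)(0.021)) ≈ 1.7×10⁻⁹ s.

T ≈ 1.7×10⁻⁹ s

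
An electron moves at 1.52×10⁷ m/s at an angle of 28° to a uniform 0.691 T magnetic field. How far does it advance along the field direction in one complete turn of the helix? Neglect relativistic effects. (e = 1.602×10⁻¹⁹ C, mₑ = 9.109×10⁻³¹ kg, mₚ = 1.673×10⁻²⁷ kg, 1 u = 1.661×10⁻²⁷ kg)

v∥ = v cosθ = 1.52×10⁷·cos28° ≈ 1.342×10⁷ m/s.
T = 2πm/(|q|B) = 2π(9.109×10⁻³¹)/((1.602×10⁻¹⁹)(0.691)) ≈ 5.170×10⁻¹¹ s.
pitch = v∥ T = (1.342×10⁷)(5.170×10⁻¹¹) ≈ 6.94×10⁻⁴ m.

p ≈ 6.94×10⁻⁴ m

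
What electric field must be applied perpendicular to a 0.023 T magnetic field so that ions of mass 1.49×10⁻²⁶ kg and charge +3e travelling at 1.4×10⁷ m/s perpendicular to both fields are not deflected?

For straight-line motion qE = qvB, so E = vB.
E = 1.4×10⁷ × 0.023 = 3.2×10⁵ V/m.

E = 3.2×10⁵ V/m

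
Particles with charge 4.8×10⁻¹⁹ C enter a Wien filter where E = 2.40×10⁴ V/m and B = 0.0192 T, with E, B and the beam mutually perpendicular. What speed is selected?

v = 1.25×10⁶ m/s

For undeflected motion the electric and magnetic forces balance: qE = qvB.
v = E/B = 2.40×10⁴/0.0192 = 1.25×10⁶ m/s.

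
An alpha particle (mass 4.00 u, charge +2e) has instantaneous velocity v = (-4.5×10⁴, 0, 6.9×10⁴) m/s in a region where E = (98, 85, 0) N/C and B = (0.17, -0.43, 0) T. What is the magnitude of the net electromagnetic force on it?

v×B = (2.97×10⁴, 1.17×10⁴, 1.94×10⁴) N/C.
E + v×B = (2.98×10⁴, 1.18×10⁴, 1.94×10⁴) N/C.
F = q(E + v×B) = (3.204×10⁻¹⁹ C)·(2.98×10⁴, 1.18×10⁴, 1.94×10⁴) = (9.54×10⁻¹⁵, 3.79×10⁻¹⁵, 6.20×10⁻¹⁵) N.
|F| = 1.20×10⁻¹⁴ N.

|F| ≈ 1.20×10⁻¹⁴ N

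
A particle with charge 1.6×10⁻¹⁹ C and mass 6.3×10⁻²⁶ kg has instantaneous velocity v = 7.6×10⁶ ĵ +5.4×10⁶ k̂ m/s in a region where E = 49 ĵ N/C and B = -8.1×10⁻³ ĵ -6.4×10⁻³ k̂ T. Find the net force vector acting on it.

F ≈ (-7.84×10⁻¹⁶, 7.84×10⁻¹⁸, 0) N

v×B = (-4900, 0, 0) N/C.
E + v×B = (-4900, 49.0, 0) N/C.
F = q(E + v×B) = (1.6×10⁻¹⁹ C)·(-4900, 49.0, 0) = (-7.84×10⁻¹⁶, 7.84×10⁻¹⁸, 0) N.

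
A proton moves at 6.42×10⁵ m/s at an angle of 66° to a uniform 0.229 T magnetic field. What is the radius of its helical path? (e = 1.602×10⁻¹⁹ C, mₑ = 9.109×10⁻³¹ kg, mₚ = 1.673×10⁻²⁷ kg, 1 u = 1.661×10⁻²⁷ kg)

v⊥ = v sinθ = 6.42×10⁵·sin66° ≈ 5.865×10⁵ m/s.
r = m v⊥/(|q|B) = (1.673×10⁻²⁷)(5.865×10⁵)/((1.602×10⁻¹⁹)(0.229)) ≈ 0.0267 m.

r ≈ 0.0267 m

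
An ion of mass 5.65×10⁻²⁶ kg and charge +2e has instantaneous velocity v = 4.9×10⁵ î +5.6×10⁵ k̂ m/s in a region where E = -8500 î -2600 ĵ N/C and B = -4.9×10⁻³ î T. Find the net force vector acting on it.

v×B = (0, -2740, 0) N/C.
E + v×B = (-8500, -5340, 0) N/C.
F = q(E + v×B) = (3.204×10⁻¹⁹ C)·(-8500, -5340, 0) = (-2.72×10⁻¹⁵, -1.71×10⁻¹⁵, 0) N.

F ≈ (-2.72×10⁻¹⁵, -1.71×10⁻¹⁵, 0) N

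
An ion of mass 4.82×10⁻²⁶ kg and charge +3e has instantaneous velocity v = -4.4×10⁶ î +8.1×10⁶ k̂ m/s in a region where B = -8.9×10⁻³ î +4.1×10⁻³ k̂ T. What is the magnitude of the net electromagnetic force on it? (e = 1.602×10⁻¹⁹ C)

|F| ≈ 2.60×10⁻¹⁴ N

v×B = (0, -5.40×10⁴, 0) N/C.
F = q v×B = (4.806×10⁻¹⁹ C)·(0, -5.40×10⁴, 0) = (0, -2.60×10⁻¹⁴, 0) N.
|F| = 2.60×10⁻¹⁴ N.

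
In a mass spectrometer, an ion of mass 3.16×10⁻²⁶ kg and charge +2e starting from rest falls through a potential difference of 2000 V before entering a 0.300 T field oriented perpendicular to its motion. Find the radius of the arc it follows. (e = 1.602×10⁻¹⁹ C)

r ≈ 0.0662 m

Acceleration: |q|V = ½mv² ⇒ v = √(2|q|V/m) = √(2·3.204×10⁻¹⁹·2000/3.16×10⁻²⁶) ≈ 2.014×10⁵ m/s.
In the field: r = mv/(|q|B) = (3.16×10⁻²⁶)(2.014×10⁵)/((3.204×10⁻¹⁹)(0.300)) ≈ 0.0662 m.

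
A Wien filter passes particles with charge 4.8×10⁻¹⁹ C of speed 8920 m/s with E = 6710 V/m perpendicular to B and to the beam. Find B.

Balance of forces in the selector: qE = qvB ⇒ B = E/v.
B = 6710/8920 = 0.752 T.

B = 0.752 T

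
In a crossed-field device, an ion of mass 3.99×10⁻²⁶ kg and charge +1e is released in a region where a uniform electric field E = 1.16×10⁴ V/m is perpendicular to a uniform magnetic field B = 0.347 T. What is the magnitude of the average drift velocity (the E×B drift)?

In crossed fields the guiding centre drifts at v_d = |E×B|/B² = E/B, independent of charge and mass.
v_d = 1.16×10⁴/0.347 = 3.34×10⁴ m/s.

v_d ≈ 3.34×10⁴ m/s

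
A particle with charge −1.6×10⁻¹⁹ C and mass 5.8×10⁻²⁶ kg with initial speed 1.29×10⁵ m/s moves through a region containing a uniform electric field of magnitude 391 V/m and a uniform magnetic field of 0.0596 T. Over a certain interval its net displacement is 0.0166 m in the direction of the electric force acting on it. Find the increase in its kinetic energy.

ΔKE ≈ 1.04×10⁻¹⁸ J

The magnetic force is always ⟂ v and does no work; only the electric force changes KE.
ΔKE = F_E · d = |q|E d = (1.6×10⁻¹⁹)(391)(0.0166) ≈ 1.04×10⁻¹⁸ J.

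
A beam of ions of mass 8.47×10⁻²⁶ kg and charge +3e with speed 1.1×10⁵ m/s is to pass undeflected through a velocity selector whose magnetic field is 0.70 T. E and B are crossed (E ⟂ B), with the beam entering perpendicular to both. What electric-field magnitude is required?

For straight-line motion qE = qvB, so E = vB.
E = 1.1×10⁵ × 0.70 = 7.7×10⁴ V/m.

E = 7.7×10⁴ V/m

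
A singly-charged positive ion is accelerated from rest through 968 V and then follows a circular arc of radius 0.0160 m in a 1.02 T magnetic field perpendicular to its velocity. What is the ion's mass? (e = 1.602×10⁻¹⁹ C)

m ≈ 2.20×10⁻²⁶ kg

Combine |q|V = ½mv² and r = mv/(|q|B): eliminate v to get m = qB²r²/(2V).
m = (1.602×10⁻¹⁹)(1.02)²(0.0160)²/(2·968) ≈ 2.20×10⁻²⁶ kg.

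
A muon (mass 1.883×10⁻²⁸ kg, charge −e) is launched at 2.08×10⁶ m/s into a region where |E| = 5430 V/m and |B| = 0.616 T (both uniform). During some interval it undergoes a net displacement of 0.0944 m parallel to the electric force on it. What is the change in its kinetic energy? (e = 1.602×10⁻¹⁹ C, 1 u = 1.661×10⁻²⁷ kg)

The magnetic force is always ⟂ v and does no work; only the electric force changes KE.
ΔKE = F_E · d = |q|E d = (1.602×10⁻¹⁹)(5430)(0.0944) ≈ 8.21×10⁻¹⁷ J.

ΔKE ≈ 8.21×10⁻¹⁷ J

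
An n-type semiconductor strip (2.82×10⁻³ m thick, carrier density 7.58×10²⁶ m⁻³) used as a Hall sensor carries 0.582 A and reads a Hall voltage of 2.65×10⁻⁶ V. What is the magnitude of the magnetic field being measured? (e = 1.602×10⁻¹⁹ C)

B ≈ 1.56 T

From V_H = IB/(n e t), B = V_H n e t / I.
B = (2.65×10⁻⁶)(7.58×10²⁶)(1.602×10⁻¹⁹)(2.82×10⁻³)/0.582 ≈ 1.56 T.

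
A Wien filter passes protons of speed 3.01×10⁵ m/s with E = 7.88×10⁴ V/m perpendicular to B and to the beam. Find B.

B = 0.262 T

Balance of forces in the selector: qE = qvB ⇒ B = E/v.
B = 7.88×10⁴/3.01×10⁵ = 0.262 T.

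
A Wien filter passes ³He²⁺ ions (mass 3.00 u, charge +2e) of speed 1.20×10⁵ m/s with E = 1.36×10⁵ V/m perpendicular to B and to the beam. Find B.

Balance of forces in the selector: qE = qvB ⇒ B = E/v.
B = 1.36×10⁵/1.20×10⁵ = 1.13 T.

B = 1.13 T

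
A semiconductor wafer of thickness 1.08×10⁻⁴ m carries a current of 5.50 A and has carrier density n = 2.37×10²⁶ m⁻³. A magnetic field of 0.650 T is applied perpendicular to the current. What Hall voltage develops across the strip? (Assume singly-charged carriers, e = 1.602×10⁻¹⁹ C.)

V_H = IB/(n e t).
V_H = (5.50)(0.650)/((2.37×10²⁶)(1.602×10⁻¹⁹)(1.08×10⁻⁴)) ≈ 8.72×10⁻⁴ V.

V_H ≈ 8.72×10⁻⁴ V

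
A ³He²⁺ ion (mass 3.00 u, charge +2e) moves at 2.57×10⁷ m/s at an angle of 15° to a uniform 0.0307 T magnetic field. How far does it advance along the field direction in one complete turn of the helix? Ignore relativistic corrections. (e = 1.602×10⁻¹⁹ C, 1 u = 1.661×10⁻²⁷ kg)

v∥ = v cosθ = 2.57×10⁷·cos15° ≈ 2.482×10⁷ m/s.
T = 2πm/(|q|B) = 2π(4.983×10⁻²⁷)/((3.204×10⁻¹⁹)(0.0307)) ≈ 3.183×10⁻⁶ s.
pitch = v∥ T = (2.482×10⁷)(3.183×10⁻⁶) ≈ 79.0 m.

p ≈ 79.0 m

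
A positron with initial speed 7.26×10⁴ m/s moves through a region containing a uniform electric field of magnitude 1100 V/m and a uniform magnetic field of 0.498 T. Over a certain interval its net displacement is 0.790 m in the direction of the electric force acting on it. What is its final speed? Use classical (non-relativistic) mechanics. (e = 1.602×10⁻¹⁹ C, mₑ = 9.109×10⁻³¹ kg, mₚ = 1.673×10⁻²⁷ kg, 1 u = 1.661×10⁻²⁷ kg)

v_f ≈ 1.75×10⁷ m/s

B does no work; ΔKE = |q|E d.
½mv_f² = ½mv₀² + |q|Ed = ½(9.109×10⁻³¹)(7.26×10⁴)² + (1.602×10⁻¹⁹)(1100)(0.790) ≈ 2.401×10⁻²¹ J + 1.392×10⁻¹⁶ J ≈ 1.392×10⁻¹⁶ J.
v_f = √(2·1.392×10⁻¹⁶/9.109×10⁻³¹) ≈ 1.75×10⁷ m/s.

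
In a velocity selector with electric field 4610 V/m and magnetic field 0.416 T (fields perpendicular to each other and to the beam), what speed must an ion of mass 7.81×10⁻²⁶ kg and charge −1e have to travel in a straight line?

Zero net Lorentz force requires |qE| = |q v×B|, i.e. E = vB.
v = E/B = 4610/0.416 = 1.11×10⁴ m/s.

v = 1.11×10⁴ m/s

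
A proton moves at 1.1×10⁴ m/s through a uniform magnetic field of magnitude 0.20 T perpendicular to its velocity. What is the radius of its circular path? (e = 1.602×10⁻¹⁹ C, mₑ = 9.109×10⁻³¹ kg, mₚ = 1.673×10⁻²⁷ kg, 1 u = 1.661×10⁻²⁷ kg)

The magnetic force provides the centripetal force: |q|vB = mv²/r.
r = mv/(|q|B) = (1.673×10⁻²⁷)(1.1×10⁴)/((1.602×10⁻¹⁹)(0.20)) ≈ 5.7×10⁻⁴ m.

r ≈ 5.7×10⁻⁴ m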